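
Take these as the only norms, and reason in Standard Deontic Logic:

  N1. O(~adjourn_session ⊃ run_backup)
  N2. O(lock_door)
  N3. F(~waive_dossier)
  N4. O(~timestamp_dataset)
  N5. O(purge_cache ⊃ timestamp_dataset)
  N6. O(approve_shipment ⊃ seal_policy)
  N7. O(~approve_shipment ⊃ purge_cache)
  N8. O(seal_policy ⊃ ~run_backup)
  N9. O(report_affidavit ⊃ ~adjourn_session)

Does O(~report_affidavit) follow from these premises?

Yes

Premise 4 gives O(~timestamp_dataset).
The contrapositive of premise 5 (O(purge_cache ⊃ timestamp_dataset)) is O(~timestamp_dataset ⊃ ~purge_cache), and O(~timestamp_dataset) is already established, so O(~purge_cache).
The contrapositive of premise 7 (O(~approve_shipment ⊃ purge_cache)) is O(~purge_cache ⊃ approve_shipment), and O(~purge_cache) is already established, so O(approve_shipment).
Applying K to premise 6 (O(approve_shipment ⊃ seal_policy)) and O(approve_shipment) yields O(seal_policy).
Premise 8 is O(seal_policy ⊃ ~run_backup); since O(seal_policy), deontic closure gives O(~run_backup).
Premise 1, O(~adjourn_session ⊃ run_backup), contraposes to O(~run_backup ⊃ adjourn_session); with O(~run_backup) we get O(adjourn_session).
Premise 9 is O(report_affidavit ⊃ ~adjourn_session); contrapositively O(adjourn_session ⊃ ~report_affidavit). Since O(adjourn_session) holds, K gives O(~report_affidavit).
Premises 2, 3 do not contribute to this derivation.
So O(~report_affidavit) follows.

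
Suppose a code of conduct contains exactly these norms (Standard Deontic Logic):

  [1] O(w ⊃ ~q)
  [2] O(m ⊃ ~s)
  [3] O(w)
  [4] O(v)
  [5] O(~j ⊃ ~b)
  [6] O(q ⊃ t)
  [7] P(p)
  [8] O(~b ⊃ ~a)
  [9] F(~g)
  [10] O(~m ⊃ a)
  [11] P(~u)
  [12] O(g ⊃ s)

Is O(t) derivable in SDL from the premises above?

Premise 6 is O(q ⊃ t), but O(q) is not derivable from the premises, so it does not yield O(t).
No other premise forces O(t). An ideal world satisfying every premise can still have t false, so O(t) is not derivable.

No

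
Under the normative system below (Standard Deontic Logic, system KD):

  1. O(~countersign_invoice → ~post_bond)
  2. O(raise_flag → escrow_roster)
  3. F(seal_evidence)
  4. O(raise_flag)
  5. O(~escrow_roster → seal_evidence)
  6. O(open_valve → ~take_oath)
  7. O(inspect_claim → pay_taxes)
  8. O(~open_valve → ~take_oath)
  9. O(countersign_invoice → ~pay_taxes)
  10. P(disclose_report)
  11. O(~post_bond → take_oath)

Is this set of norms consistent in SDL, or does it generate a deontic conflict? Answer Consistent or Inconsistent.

Consistent

Premise 5 is O(~escrow_roster → seal_evidence), but O(~escrow_roster) is not derivable from the premises, so it does not yield O(seal_evidence).
So O(seal_evidence) is not derivable, and the apparent clash with O(~seal_evidence) does not arise.
A world satisfying every obligation exists (e.g. countersign_invoice=true, disclose_report=false, escrow_roster=true, inspect_claim=false, open_valve=false, pay_taxes=false, post_bond=true, raise_flag=true, seal_evidence=false, take_oath=false); no atom is both obligatory and forbidden, so the set is consistent.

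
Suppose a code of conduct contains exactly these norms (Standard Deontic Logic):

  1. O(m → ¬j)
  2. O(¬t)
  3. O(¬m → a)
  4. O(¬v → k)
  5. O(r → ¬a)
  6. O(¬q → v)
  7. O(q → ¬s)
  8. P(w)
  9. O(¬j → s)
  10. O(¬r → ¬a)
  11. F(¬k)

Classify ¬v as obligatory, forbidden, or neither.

Forbidden

Premises 5 and 10 cover both cases: O(r → ¬a) and O(¬r → ¬a). Since r ∨ ¬r is a tautology, O(¬a) follows.
Premise 3, O(¬m → a), contraposes to O(¬a → m); with O(¬a) we get O(m).
Applying K to premise 1 (O(m → ¬j)) and O(m) yields O(¬j).
With premise 9, O(¬j → s), the K-axiom yields O(s).
Premise 7, O(q → ¬s), contraposes to O(s → ¬q); with O(s) we get O(¬q).
From O(¬q) and premise 6, O(¬q → v), we obtain O(v).
Premises 2, 4, 8, 11 do not contribute to this derivation.
Thus O(v), which is F(¬v): ¬v is forbidden.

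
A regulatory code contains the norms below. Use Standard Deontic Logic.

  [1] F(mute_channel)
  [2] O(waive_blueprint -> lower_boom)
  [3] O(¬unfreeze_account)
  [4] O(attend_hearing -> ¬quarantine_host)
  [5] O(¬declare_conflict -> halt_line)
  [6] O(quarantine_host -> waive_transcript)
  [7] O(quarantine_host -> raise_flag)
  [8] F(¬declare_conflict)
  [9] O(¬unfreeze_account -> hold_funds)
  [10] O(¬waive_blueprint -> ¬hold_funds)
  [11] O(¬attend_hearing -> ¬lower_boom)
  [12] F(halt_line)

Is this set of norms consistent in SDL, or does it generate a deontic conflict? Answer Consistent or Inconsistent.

Consistent

Premise 5 is O(¬declare_conflict -> halt_line), but O(¬declare_conflict) is not derivable from the premises, so it does not yield O(halt_line).
So O(halt_line) is not derivable, and the apparent clash with O(¬halt_line) does not arise.
A world satisfying every obligation exists (e.g. attend_hearing=true, declare_conflict=true, halt_line=false, hold_funds=true, lower_boom=true, mute_channel=false, quarantine_host=false, raise_flag=false, unfreeze_account=false, waive_blueprint=true, waive_transcript=false); no atom is both obligatory and forbidden, so the set is consistent.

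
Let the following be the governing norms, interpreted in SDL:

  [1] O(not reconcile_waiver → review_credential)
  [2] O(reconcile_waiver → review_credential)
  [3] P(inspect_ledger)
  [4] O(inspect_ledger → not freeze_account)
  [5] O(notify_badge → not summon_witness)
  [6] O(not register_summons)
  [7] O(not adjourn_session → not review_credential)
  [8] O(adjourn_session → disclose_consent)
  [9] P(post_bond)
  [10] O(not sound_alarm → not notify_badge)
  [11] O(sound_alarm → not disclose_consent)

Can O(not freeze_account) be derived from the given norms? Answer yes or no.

No

Premise 4 is O(inspect_ledger → not freeze_account), but O(inspect_ledger) is not derivable from the premises (the permission P(inspect_ledger) asserts only not O(not inspect_ledger), not O(inspect_ledger)), so it does not yield O(not freeze_account).
No other premise forces O(not freeze_account). An ideal world satisfying every premise can still have not freeze_account false, so O(not freeze_account) is not derivable.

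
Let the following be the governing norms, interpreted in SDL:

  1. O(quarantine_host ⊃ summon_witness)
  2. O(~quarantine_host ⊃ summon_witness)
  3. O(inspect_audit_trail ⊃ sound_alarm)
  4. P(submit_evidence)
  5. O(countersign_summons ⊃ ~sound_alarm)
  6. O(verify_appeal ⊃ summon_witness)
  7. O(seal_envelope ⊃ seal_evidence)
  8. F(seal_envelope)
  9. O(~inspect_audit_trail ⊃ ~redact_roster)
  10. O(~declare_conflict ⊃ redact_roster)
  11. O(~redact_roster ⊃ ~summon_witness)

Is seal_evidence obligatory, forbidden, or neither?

Premise 7 is O(seal_envelope ⊃ seal_evidence), but O(seal_envelope) is not derivable from the premises, so it does not yield O(seal_evidence).
No premise or chain of K-axiom applications forces O(seal_evidence), and none forces O(~seal_evidence). So seal_evidence is neither obligatory nor forbidden under these norms.

Neither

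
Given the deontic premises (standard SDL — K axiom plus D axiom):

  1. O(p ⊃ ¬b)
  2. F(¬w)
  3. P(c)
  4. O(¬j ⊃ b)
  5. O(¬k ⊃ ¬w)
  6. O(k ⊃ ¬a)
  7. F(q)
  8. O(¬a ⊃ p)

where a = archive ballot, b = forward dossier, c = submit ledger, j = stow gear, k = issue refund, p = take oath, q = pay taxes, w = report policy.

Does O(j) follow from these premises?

Premise 2, F(¬w), is equivalent to O(w).
The contrapositive of premise 5 (O(¬k ⊃ ¬w)) is O(w ⊃ k), and O(w) is already established, so O(k).
With premise 6, O(k ⊃ ¬a), the K-axiom yields O(¬a).
Applying K to premise 8 (O(¬a ⊃ p)) and O(¬a) yields O(p).
Premise 1 is O(p ⊃ ¬b); since O(p), deontic closure gives O(¬b).
Premise 4, O(¬j ⊃ b), contraposes to O(¬b ⊃ j); with O(¬b) we get O(j).
Premises 3, 7 do not contribute to this derivation.
So O(j) follows.

Yes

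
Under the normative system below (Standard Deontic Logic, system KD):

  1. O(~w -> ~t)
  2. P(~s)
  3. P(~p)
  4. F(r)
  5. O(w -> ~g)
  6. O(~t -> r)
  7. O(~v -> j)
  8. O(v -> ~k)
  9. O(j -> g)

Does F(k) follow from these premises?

Yes

Premise 4 is F(r), i.e. O(~r).
The contrapositive of premise 6 (O(~t -> r)) is O(~r -> t), and O(~r) is already established, so O(t).
The contrapositive of premise 1 (O(~w -> ~t)) is O(t -> w), and O(t) is already established, so O(w).
From O(w) and premise 5, O(w -> ~g), we obtain O(~g).
The contrapositive of premise 9 (O(j -> g)) is O(~g -> ~j), and O(~g) is already established, so O(~j).
The contrapositive of premise 7 (O(~v -> j)) is O(~j -> v), and O(~j) is already established, so O(v).
From O(v) and premise 8, O(v -> ~k), we obtain O(~k).
Premises 2, 3 do not contribute to this derivation.
So O(~k) holds, i.e. F(k). The claim follows.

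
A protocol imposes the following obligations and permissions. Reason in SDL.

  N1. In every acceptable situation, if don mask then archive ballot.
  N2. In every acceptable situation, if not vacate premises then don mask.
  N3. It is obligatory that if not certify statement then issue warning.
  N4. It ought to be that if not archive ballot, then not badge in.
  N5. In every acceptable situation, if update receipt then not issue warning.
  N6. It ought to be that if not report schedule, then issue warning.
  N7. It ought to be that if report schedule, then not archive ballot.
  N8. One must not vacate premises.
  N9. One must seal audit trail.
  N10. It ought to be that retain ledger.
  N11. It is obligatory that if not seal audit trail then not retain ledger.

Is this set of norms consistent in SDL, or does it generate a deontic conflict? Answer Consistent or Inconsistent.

Consistent

Premise 11 is O(¬seal_audit_trail → ¬retain_ledger), but O(¬seal_audit_trail) is not derivable from the premises, so it does not yield O(¬retain_ledger).
So O(¬retain_ledger) is not derivable, and the apparent clash with O(retain_ledger) does not arise.
A world satisfying every obligation exists (e.g. archive_ballot=true, badge_in=false, certify_statement=false, don_mask=true, issue_warning=true, report_schedule=false, retain_ledger=true, seal_audit_trail=true, update_receipt=false, vacate_premises=false); no atom is both obligatory and forbidden, so the set is consistent.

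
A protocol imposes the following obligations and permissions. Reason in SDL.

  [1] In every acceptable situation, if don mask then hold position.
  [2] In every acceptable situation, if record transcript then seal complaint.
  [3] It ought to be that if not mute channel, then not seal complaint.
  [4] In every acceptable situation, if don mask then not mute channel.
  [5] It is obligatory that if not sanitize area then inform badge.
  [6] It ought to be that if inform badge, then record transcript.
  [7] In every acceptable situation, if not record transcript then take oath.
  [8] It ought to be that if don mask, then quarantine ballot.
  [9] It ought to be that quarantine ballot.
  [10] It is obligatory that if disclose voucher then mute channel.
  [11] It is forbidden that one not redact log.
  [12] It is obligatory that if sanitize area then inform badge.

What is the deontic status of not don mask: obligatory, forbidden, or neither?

By case analysis on ¬sanitize_area: premise 5 gives O(¬sanitize_area → inform_badge) and premise 12 gives O(sanitize_area → inform_badge), so O(inform_badge) either way.
With premise 6, O(inform_badge → record_transcript), the K-axiom yields O(record_transcript).
From O(record_transcript) and premise 2, O(record_transcript → seal_complaint), we obtain O(seal_complaint).
The contrapositive of premise 3 (O(¬mute_channel → ¬seal_complaint)) is O(seal_complaint → mute_channel), and O(seal_complaint) is already established, so O(mute_channel).
Premise 4 is O(don_mask → ¬mute_channel); contrapositively O(mute_channel → ¬don_mask). Since O(mute_channel) holds, K gives O(¬don_mask).
Premises 1, 7, 8, 9, 10, 11 do not contribute to this derivation.
Hence ¬don_mask is obligatory.

Obligatory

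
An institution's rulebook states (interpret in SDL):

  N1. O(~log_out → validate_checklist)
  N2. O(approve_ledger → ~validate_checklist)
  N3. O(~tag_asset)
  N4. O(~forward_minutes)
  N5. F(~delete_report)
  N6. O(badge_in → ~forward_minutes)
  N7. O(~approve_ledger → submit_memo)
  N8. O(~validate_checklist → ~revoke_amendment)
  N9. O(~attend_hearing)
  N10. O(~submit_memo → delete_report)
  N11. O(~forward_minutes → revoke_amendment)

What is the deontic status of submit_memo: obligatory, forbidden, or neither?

Premise 4 gives O(~forward_minutes).
Applying K to premise 11 (O(~forward_minutes → revoke_amendment)) and O(~forward_minutes) yields O(revoke_amendment).
The contrapositive of premise 8 (O(~validate_checklist → ~revoke_amendment)) is O(revoke_amendment → validate_checklist), and O(revoke_amendment) is already established, so O(validate_checklist).
Premise 2, O(approve_ledger → ~validate_checklist), contraposes to O(validate_checklist → ~approve_ledger); with O(validate_checklist) we get O(~approve_ledger).
Premise 7 is O(~approve_ledger → submit_memo); since O(~approve_ledger), deontic closure gives O(submit_memo).
Premises 1, 3, 5, 6, 9, 10 do not contribute to this derivation.
Hence submit_memo is obligatory.

Obligatory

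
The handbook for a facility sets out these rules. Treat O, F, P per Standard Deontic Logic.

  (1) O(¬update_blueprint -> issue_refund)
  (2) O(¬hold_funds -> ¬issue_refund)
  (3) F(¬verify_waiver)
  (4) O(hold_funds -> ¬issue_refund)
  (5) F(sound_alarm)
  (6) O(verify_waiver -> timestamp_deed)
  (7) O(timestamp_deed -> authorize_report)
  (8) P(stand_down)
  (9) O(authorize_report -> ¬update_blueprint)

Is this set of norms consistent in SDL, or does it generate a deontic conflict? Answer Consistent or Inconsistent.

Premises 2 and 4 are O(¬hold_funds -> ¬issue_refund) and O(hold_funds -> ¬issue_refund); every ideal world satisfies ¬hold_funds or hold_funds, so in either case ¬issue_refund holds — hence O(¬issue_refund).
The contrapositive of premise 1 (O(¬update_blueprint -> issue_refund)) is O(¬issue_refund -> update_blueprint), and O(¬issue_refund) is already established, so O(update_blueprint).
The contrapositive of premise 9 (O(authorize_report -> ¬update_blueprint)) is O(update_blueprint -> ¬authorize_report), and O(update_blueprint) is already established, so O(¬authorize_report).
Premise 7, O(timestamp_deed -> authorize_report), contraposes to O(¬authorize_report -> ¬timestamp_deed); with O(¬authorize_report) we get O(¬timestamp_deed).
Premise 6, O(verify_waiver -> timestamp_deed), contraposes to O(¬timestamp_deed -> ¬verify_waiver); with O(¬timestamp_deed) we get O(¬verify_waiver).
But premise 3, F(¬verify_waiver), means O(verify_waiver).
We now have both O(¬verify_waiver) and O(verify_waiver) — verify_waiver is simultaneously obligatory and forbidden, violating the D-axiom.

Inconsistent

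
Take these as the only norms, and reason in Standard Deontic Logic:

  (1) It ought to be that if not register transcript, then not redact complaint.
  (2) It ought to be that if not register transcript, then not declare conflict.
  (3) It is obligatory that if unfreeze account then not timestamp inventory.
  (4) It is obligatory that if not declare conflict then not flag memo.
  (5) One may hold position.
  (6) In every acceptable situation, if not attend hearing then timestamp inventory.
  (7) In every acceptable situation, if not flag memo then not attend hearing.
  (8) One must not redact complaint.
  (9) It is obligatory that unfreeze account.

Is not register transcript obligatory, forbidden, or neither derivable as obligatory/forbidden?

Premise 9 gives O(unfreeze_account).
Applying K to premise 3 (O(unfreeze_account → ¬timestamp_inventory)) and O(unfreeze_account) yields O(¬timestamp_inventory).
Premise 6, O(¬attend_hearing → timestamp_inventory), contraposes to O(¬timestamp_inventory → attend_hearing); with O(¬timestamp_inventory) we get O(attend_hearing).
Premise 7 is O(¬flag_memo → ¬attend_hearing); contrapositively O(attend_hearing → flag_memo). Since O(attend_hearing) holds, K gives O(flag_memo).
Premise 4 is O(¬declare_conflict → ¬flag_memo); contrapositively O(flag_memo → declare_conflict). Since O(flag_memo) holds, K gives O(declare_conflict).
Premise 2, O(¬register_transcript → ¬declare_conflict), contraposes to O(declare_conflict → register_transcript); with O(declare_conflict) we get O(register_transcript).
Premises 1, 5, 8 do not contribute to this derivation.
Thus O(register_transcript), which is F(¬register_transcript): ¬register_transcript is forbidden.

Forbidden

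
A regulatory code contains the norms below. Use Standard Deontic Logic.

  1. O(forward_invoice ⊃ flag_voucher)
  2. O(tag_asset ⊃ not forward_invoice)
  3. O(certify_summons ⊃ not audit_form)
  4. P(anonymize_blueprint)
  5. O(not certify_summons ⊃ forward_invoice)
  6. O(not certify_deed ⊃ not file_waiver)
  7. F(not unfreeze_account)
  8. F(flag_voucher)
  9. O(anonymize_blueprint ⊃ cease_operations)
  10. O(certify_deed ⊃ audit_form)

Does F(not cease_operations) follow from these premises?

No

Premise 9 is O(anonymize_blueprint ⊃ cease_operations), but O(anonymize_blueprint) is not derivable from the premises (the permission P(anonymize_blueprint) asserts only not O(not anonymize_blueprint), not O(anonymize_blueprint)), so it does not yield O(cease_operations).
No other premise forces O(cease_operations). An ideal world satisfying every premise can still have not cease_operations true, so F(not cease_operations) is not derivable.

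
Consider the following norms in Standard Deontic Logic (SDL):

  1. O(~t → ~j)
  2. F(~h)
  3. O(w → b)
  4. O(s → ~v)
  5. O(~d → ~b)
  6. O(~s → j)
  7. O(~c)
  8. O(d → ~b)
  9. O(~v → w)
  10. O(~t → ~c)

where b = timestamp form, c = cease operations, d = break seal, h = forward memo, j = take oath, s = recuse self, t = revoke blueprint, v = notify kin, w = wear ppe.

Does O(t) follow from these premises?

By case analysis on d: premise 8 gives O(d → ~b) and premise 5 gives O(~d → ~b), so O(~b) either way.
Premise 3, O(w → b), contraposes to O(~b → ~w); with O(~b) we get O(~w).
The contrapositive of premise 9 (O(~v → w)) is O(~w → v), and O(~w) is already established, so O(v).
Premise 4 is O(s → ~v); contrapositively O(v → ~s). Since O(v) holds, K gives O(~s).
Applying K to premise 6 (O(~s → j)) and O(~s) yields O(j).
Premise 1 is O(~t → ~j); contrapositively O(j → t). Since O(j) holds, K gives O(t).
Premises 2, 7, 10 do not contribute to this derivation.
So O(t) follows.

Yes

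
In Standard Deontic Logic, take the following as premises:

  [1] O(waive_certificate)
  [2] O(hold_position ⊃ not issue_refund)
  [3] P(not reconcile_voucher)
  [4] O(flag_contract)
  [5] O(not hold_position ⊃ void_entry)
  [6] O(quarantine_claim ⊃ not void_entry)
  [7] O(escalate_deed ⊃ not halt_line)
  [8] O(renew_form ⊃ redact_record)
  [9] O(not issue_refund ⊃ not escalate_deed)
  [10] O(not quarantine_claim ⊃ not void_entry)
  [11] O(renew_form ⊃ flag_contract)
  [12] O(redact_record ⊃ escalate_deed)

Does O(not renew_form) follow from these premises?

Yes

Premises 6 and 10 cover both cases: O(quarantine_claim ⊃ not void_entry) and O(not quarantine_claim ⊃ not void_entry). Since quarantine_claim ∨ not quarantine_claim is a tautology, O(not void_entry) follows.
Premise 5 is O(not hold_position ⊃ void_entry); contrapositively O(not void_entry ⊃ hold_position). Since O(not void_entry) holds, K gives O(hold_position).
With premise 2, O(hold_position ⊃ not issue_refund), the K-axiom yields O(not issue_refund).
Applying K to premise 9 (O(not issue_refund ⊃ not escalate_deed)) and O(not issue_refund) yields O(not escalate_deed).
Premise 12 is O(redact_record ⊃ escalate_deed); contrapositively O(not escalate_deed ⊃ not redact_record). Since O(not escalate_deed) holds, K gives O(not redact_record).
Premise 8 is O(renew_form ⊃ redact_record); contrapositively O(not redact_record ⊃ not renew_form). Since O(not redact_record) holds, K gives O(not renew_form).
Premises 1, 3, 4, 7, 11 do not contribute to this derivation.
So O(not renew_form) follows.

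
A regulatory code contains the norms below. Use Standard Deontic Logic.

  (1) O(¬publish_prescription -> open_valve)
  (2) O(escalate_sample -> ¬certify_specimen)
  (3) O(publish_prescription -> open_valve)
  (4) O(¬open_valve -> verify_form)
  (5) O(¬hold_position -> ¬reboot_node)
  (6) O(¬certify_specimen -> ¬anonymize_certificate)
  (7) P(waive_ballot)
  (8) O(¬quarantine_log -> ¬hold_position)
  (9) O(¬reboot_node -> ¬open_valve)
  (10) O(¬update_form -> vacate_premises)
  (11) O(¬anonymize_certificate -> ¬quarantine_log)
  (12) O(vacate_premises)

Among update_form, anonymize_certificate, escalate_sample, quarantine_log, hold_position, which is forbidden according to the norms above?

escalate_sample

Premises 3 and 1 cover both cases: O(publish_prescription -> open_valve) and O(¬publish_prescription -> open_valve). Since publish_prescription ∨ ¬publish_prescription is a tautology, O(open_valve) follows.
Premise 9, O(¬reboot_node -> ¬open_valve), contraposes to O(open_valve -> reboot_node); with O(open_valve) we get O(reboot_node).
Premise 5, O(¬hold_position -> ¬reboot_node), contraposes to O(reboot_node -> hold_position); with O(reboot_node) we get O(hold_position).
The contrapositive of premise 8 (O(¬quarantine_log -> ¬hold_position)) is O(hold_position -> quarantine_log), and O(hold_position) is already established, so O(quarantine_log).
The contrapositive of premise 11 (O(¬anonymize_certificate -> ¬quarantine_log)) is O(quarantine_log -> anonymize_certificate), and O(quarantine_log) is already established, so O(anonymize_certificate).
Premise 6, O(¬certify_specimen -> ¬anonymize_certificate), contraposes to O(anonymize_certificate -> certify_specimen); with O(anonymize_certificate) we get O(certify_specimen).
Premise 2, O(escalate_sample -> ¬certify_specimen), contraposes to O(certify_specimen -> ¬escalate_sample); with O(certify_specimen) we get O(¬escalate_sample).
So O(¬escalate_sample) holds, i.e. escalate_sample is forbidden. None of the other listed options is forbidden under the premises.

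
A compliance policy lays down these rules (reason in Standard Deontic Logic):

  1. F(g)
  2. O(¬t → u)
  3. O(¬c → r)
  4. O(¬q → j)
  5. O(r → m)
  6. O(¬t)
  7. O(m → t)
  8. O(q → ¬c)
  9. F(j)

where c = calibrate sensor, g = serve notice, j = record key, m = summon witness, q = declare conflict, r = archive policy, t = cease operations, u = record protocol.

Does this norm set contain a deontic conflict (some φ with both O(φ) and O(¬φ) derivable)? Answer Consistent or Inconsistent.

Premise 9, F(j), is equivalent to O(¬j).
Premise 4 is O(¬q → j); contrapositively O(¬j → q). Since O(¬j) holds, K gives O(q).
Applying K to premise 8 (O(q → ¬c)) and O(q) yields O(¬c).
From O(¬c) and premise 3, O(¬c → r), we obtain O(r).
With premise 5, O(r → m), the K-axiom yields O(m).
Premise 7 is O(m → t); since O(m), deontic closure gives O(t).
Yet premise 6 states O(¬t).
We now have both O(t) and O(¬t) — t is simultaneously obligatory and forbidden, violating the D-axiom.

Inconsistent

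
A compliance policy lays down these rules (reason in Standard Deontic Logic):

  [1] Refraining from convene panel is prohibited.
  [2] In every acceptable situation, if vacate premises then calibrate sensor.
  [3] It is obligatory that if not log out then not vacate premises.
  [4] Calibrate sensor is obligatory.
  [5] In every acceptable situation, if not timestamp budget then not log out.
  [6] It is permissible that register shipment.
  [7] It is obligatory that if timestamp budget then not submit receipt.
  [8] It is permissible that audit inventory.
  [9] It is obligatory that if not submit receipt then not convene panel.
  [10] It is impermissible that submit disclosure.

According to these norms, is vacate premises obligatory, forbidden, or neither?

Forbidden

Premise 1 is F(¬convene_panel), i.e. O(convene_panel).
Premise 9 is O(¬submit_receipt → ¬convene_panel); contrapositively O(convene_panel → submit_receipt). Since O(convene_panel) holds, K gives O(submit_receipt).
Premise 7, O(timestamp_budget → ¬submit_receipt), contraposes to O(submit_receipt → ¬timestamp_budget); with O(submit_receipt) we get O(¬timestamp_budget).
From O(¬timestamp_budget) and premise 5, O(¬timestamp_budget → ¬log_out), we obtain O(¬log_out).
With premise 3, O(¬log_out → ¬vacate_premises), the K-axiom yields O(¬vacate_premises).
Premises 2, 4, 6, 8, 10 do not contribute to this derivation.
Thus O(¬vacate_premises), which is F(vacate_premises): vacate_premises is forbidden.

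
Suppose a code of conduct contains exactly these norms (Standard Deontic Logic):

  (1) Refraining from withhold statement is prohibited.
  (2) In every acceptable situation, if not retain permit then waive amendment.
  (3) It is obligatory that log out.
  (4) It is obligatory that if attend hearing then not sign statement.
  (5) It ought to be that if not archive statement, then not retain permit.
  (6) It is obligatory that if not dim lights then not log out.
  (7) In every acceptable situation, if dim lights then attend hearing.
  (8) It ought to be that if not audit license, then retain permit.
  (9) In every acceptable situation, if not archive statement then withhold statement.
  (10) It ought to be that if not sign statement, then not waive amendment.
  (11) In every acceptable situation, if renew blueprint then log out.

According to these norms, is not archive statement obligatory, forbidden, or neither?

Premise 3 states O(log_out) outright.
Premise 6 is O(¬dim_lights → ¬log_out); contrapositively O(log_out → dim_lights). Since O(log_out) holds, K gives O(dim_lights).
Premise 7 is O(dim_lights → attend_hearing); since O(dim_lights), deontic closure gives O(attend_hearing).
From O(attend_hearing) and premise 4, O(attend_hearing → ¬sign_statement), we obtain O(¬sign_statement).
From O(¬sign_statement) and premise 10, O(¬sign_statement → ¬waive_amendment), we obtain O(¬waive_amendment).
Premise 2 is O(¬retain_permit → waive_amendment); contrapositively O(¬waive_amendment → retain_permit). Since O(¬waive_amendment) holds, K gives O(retain_permit).
The contrapositive of premise 5 (O(¬archive_statement → ¬retain_permit)) is O(retain_permit → archive_statement), and O(retain_permit) is already established, so O(archive_statement).
Premises 1, 8, 9, 11 do not contribute to this derivation.
Thus O(archive_statement), which is F(¬archive_statement): ¬archive_statement is forbidden.

Forbidden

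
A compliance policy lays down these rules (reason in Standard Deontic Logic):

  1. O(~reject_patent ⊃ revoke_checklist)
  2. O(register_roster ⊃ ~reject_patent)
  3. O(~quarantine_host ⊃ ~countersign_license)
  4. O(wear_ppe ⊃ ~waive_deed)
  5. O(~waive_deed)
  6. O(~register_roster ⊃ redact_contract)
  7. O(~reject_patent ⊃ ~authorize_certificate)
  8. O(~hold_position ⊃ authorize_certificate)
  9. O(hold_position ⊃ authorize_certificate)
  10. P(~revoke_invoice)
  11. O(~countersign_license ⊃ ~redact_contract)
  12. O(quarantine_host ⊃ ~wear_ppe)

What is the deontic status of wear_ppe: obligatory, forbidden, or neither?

Forbidden

By case analysis on hold_position: premise 9 gives O(hold_position ⊃ authorize_certificate) and premise 8 gives O(~hold_position ⊃ authorize_certificate), so O(authorize_certificate) either way.
The contrapositive of premise 7 (O(~reject_patent ⊃ ~authorize_certificate)) is O(authorize_certificate ⊃ reject_patent), and O(authorize_certificate) is already established, so O(reject_patent).
The contrapositive of premise 2 (O(register_roster ⊃ ~reject_patent)) is O(reject_patent ⊃ ~register_roster), and O(reject_patent) is already established, so O(~register_roster).
With premise 6, O(~register_roster ⊃ redact_contract), the K-axiom yields O(redact_contract).
Premise 11, O(~countersign_license ⊃ ~redact_contract), contraposes to O(redact_contract ⊃ countersign_license); with O(redact_contract) we get O(countersign_license).
Premise 3, O(~quarantine_host ⊃ ~countersign_license), contraposes to O(countersign_license ⊃ quarantine_host); with O(countersign_license) we get O(quarantine_host).
From O(quarantine_host) and premise 12, O(quarantine_host ⊃ ~wear_ppe), we obtain O(~wear_ppe).
Premises 1, 4, 5, 10 do not contribute to this derivation.
Thus O(~wear_ppe), which is F(wear_ppe): wear_ppe is forbidden.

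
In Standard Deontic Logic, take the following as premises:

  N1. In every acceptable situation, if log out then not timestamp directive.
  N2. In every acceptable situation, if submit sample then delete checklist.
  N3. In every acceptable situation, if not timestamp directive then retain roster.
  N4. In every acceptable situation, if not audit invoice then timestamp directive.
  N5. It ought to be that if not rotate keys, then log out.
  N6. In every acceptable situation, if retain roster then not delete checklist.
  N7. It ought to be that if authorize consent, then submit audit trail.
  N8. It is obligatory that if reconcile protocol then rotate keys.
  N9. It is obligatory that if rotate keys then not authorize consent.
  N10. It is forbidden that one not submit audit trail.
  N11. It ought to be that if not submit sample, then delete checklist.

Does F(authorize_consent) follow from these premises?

Yes

Premises 11 and 2 are O(¬submit_sample → delete_checklist) and O(submit_sample → delete_checklist); every ideal world satisfies ¬submit_sample or submit_sample, so in either case delete_checklist holds — hence O(delete_checklist).
Premise 6 is O(retain_roster → ¬delete_checklist); contrapositively O(delete_checklist → ¬retain_roster). Since O(delete_checklist) holds, K gives O(¬retain_roster).
The contrapositive of premise 3 (O(¬timestamp_directive → retain_roster)) is O(¬retain_roster → timestamp_directive), and O(¬retain_roster) is already established, so O(timestamp_directive).
Premise 1 is O(log_out → ¬timestamp_directive); contrapositively O(timestamp_directive → ¬log_out). Since O(timestamp_directive) holds, K gives O(¬log_out).
The contrapositive of premise 5 (O(¬rotate_keys → log_out)) is O(¬log_out → rotate_keys), and O(¬log_out) is already established, so O(rotate_keys).
From O(rotate_keys) and premise 9, O(rotate_keys → ¬authorize_consent), we obtain O(¬authorize_consent).
Premises 4, 7, 8, 10 do not contribute to this derivation.
So O(¬authorize_consent) holds, i.e. F(authorize_consent). The claim follows.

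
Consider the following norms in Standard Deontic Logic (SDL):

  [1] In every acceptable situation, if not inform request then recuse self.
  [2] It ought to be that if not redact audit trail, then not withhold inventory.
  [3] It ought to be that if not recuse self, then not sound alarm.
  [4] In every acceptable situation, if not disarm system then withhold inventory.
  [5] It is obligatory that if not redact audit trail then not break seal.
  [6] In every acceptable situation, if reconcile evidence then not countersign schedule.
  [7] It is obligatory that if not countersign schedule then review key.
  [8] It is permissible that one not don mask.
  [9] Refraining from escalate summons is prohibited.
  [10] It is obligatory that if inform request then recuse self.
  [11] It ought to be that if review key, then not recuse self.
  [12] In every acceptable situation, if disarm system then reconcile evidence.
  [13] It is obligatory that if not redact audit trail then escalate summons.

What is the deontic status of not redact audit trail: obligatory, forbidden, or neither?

Forbidden

Premises 1 and 10 cover both cases: O(¬inform_request → recuse_self) and O(inform_request → recuse_self). Since ¬inform_request ∨ inform_request is a tautology, O(recuse_self) follows.
Premise 11 is O(review_key → ¬recuse_self); contrapositively O(recuse_self → ¬review_key). Since O(recuse_self) holds, K gives O(¬review_key).
The contrapositive of premise 7 (O(¬countersign_schedule → review_key)) is O(¬review_key → countersign_schedule), and O(¬review_key) is already established, so O(countersign_schedule).
The contrapositive of premise 6 (O(reconcile_evidence → ¬countersign_schedule)) is O(countersign_schedule → ¬reconcile_evidence), and O(countersign_schedule) is already established, so O(¬reconcile_evidence).
Premise 12, O(disarm_system → reconcile_evidence), contraposes to O(¬reconcile_evidence → ¬disarm_system); with O(¬reconcile_evidence) we get O(¬disarm_system).
Applying K to premise 4 (O(¬disarm_system → withhold_inventory)) and O(¬disarm_system) yields O(withhold_inventory).
Premise 2, O(¬redact_audit_trail → ¬withhold_inventory), contraposes to O(withhold_inventory → redact_audit_trail); with O(withhold_inventory) we get O(redact_audit_trail).
Premises 3, 5, 8, 9, 13 do not contribute to this derivation.
Thus O(redact_audit_trail), which is F(¬redact_audit_trail): ¬redact_audit_trail is forbidden.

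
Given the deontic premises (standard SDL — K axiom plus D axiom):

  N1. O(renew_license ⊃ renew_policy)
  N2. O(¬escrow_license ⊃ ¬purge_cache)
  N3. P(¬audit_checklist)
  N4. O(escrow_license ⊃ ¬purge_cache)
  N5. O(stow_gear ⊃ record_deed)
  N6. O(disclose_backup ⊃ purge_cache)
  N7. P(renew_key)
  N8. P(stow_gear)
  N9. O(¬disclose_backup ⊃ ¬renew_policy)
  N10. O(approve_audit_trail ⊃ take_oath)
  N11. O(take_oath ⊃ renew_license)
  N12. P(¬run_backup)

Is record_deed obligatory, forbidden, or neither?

Neither

Premise 5 is O(stow_gear ⊃ record_deed), but O(stow_gear) is not derivable from the premises (the permission P(stow_gear) asserts only ¬O(¬stow_gear), not O(stow_gear)), so it does not yield O(record_deed).
No premise or chain of K-axiom applications forces O(record_deed), and none forces O(¬record_deed). So record_deed is neither obligatory nor forbidden under these norms.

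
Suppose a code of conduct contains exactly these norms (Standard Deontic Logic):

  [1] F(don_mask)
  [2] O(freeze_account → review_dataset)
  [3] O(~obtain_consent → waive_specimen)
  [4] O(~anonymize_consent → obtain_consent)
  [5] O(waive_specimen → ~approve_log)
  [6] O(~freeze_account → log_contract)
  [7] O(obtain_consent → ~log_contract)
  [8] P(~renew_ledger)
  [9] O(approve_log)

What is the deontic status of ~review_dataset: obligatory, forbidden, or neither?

Forbidden

Premise 9 states O(approve_log) outright.
The contrapositive of premise 5 (O(waive_specimen → ~approve_log)) is O(approve_log → ~waive_specimen), and O(approve_log) is already established, so O(~waive_specimen).
Premise 3, O(~obtain_consent → waive_specimen), contraposes to O(~waive_specimen → obtain_consent); with O(~waive_specimen) we get O(obtain_consent).
From O(obtain_consent) and premise 7, O(obtain_consent → ~log_contract), we obtain O(~log_contract).
Premise 6 is O(~freeze_account → log_contract); contrapositively O(~log_contract → freeze_account). Since O(~log_contract) holds, K gives O(freeze_account).
With premise 2, O(freeze_account → review_dataset), the K-axiom yields O(review_dataset).
Premises 1, 4, 8 do not contribute to this derivation.
Thus O(review_dataset), which is F(~review_dataset): ~review_dataset is forbidden.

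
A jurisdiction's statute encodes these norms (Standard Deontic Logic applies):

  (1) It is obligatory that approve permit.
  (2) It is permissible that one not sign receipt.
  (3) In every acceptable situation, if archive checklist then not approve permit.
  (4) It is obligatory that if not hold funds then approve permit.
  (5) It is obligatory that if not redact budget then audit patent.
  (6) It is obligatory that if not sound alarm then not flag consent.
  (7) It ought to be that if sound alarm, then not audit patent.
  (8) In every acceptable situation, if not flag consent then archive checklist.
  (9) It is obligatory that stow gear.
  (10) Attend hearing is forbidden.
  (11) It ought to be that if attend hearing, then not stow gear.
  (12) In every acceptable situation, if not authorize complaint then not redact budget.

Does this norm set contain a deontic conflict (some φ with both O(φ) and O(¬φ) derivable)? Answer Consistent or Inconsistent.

Premise 11 is O(attend_hearing → ¬stow_gear), but O(attend_hearing) is not derivable from the premises, so it does not yield O(¬stow_gear).
So O(¬stow_gear) is not derivable, and the apparent clash with O(stow_gear) does not arise.
A world satisfying every obligation exists (e.g. approve_permit=true, archive_checklist=false, attend_hearing=false, audit_patent=false, authorize_complaint=true, flag_consent=true, hold_funds=false, redact_budget=true, sign_receipt=false, sound_alarm=true, stow_gear=true); no atom is both obligatory and forbidden, so the set is consistent.

Consistent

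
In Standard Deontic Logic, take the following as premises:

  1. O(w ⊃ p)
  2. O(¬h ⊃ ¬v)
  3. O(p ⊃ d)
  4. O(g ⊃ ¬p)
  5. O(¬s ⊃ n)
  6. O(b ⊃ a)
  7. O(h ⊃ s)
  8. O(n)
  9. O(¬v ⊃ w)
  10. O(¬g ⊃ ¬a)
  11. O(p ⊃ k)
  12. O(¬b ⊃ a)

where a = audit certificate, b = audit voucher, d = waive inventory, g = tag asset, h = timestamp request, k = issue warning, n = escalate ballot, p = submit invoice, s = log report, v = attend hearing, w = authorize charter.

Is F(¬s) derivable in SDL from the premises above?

Yes

By case analysis on b: premise 6 gives O(b ⊃ a) and premise 12 gives O(¬b ⊃ a), so O(a) either way.
Premise 10 is O(¬g ⊃ ¬a); contrapositively O(a ⊃ g). Since O(a) holds, K gives O(g).
From O(g) and premise 4, O(g ⊃ ¬p), we obtain O(¬p).
Premise 1 is O(w ⊃ p); contrapositively O(¬p ⊃ ¬w). Since O(¬p) holds, K gives O(¬w).
The contrapositive of premise 9 (O(¬v ⊃ w)) is O(¬w ⊃ v), and O(¬w) is already established, so O(v).
Premise 2, O(¬h ⊃ ¬v), contraposes to O(v ⊃ h); with O(v) we get O(h).
With premise 7, O(h ⊃ s), the K-axiom yields O(s).
Premises 3, 5, 8, 11 do not contribute to this derivation.
So O(s) holds, i.e. F(¬s). The claim follows.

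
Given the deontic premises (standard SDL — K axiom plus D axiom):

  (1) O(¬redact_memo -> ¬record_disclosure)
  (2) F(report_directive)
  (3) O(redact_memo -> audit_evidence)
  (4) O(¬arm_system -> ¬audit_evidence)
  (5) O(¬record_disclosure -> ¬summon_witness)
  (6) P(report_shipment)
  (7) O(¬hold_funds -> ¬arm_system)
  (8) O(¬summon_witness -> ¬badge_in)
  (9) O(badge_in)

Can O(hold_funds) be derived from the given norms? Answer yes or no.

From premise 9 we have O(badge_in).
Premise 8 is O(¬summon_witness -> ¬badge_in); contrapositively O(badge_in -> summon_witness). Since O(badge_in) holds, K gives O(summon_witness).
Premise 5, O(¬record_disclosure -> ¬summon_witness), contraposes to O(summon_witness -> record_disclosure); with O(summon_witness) we get O(record_disclosure).
Premise 1 is O(¬redact_memo -> ¬record_disclosure); contrapositively O(record_disclosure -> redact_memo). Since O(record_disclosure) holds, K gives O(redact_memo).
Applying K to premise 3 (O(redact_memo -> audit_evidence)) and O(redact_memo) yields O(audit_evidence).
The contrapositive of premise 4 (O(¬arm_system -> ¬audit_evidence)) is O(audit_evidence -> arm_system), and O(audit_evidence) is already established, so O(arm_system).
Premise 7, O(¬hold_funds -> ¬arm_system), contraposes to O(arm_system -> hold_funds); with O(arm_system) we get O(hold_funds).
Premises 2, 6 do not contribute to this derivation.
So O(hold_funds) follows.

Yes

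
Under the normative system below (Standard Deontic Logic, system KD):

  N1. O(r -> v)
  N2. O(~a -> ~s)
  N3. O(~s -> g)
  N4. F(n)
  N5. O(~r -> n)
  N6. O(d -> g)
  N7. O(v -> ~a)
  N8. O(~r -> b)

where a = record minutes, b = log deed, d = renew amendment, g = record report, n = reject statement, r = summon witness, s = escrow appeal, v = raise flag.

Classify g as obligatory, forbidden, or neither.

Premise 4 is F(n), i.e. O(~n).
Premise 5 is O(~r -> n); contrapositively O(~n -> r). Since O(~n) holds, K gives O(r).
With premise 1, O(r -> v), the K-axiom yields O(v).
Premise 7 is O(v -> ~a); since O(v), deontic closure gives O(~a).
Premise 2 is O(~a -> ~s); since O(~a), deontic closure gives O(~s).
With premise 3, O(~s -> g), the K-axiom yields O(g).
Premises 6, 8 do not contribute to this derivation.
Hence g is obligatory.

Obligatory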